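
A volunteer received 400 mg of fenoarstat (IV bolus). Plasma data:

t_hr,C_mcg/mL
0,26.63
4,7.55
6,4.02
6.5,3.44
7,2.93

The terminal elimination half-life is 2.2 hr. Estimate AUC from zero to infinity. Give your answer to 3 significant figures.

Trapezoidal AUC_0→7:
  [0→4]: (26.63+7.55)/2 × 4 = 68.36
  [4→6]: (7.55+4.02)/2 × 2 = 11.57
  [6→6.5]: (4.02+3.44)/2 × 0.5 = 1.865
  [6.5→7]: (3.44+2.93)/2 × 0.5 = 1.5925
  Sum = 83.3875 mcg/mL·hr
k_e = ln2 / t½ = 0.693147 / 2.2 = 0.3151 hr^-1
Extrapolated tail: C_last / k_e = 2.93 / 0.3151 = 9.299
AUC_0→∞ = 83.3875 + 9.299 = 92.6865 mcg/mL·hr

AUC = 92.7 mcg/mL·hr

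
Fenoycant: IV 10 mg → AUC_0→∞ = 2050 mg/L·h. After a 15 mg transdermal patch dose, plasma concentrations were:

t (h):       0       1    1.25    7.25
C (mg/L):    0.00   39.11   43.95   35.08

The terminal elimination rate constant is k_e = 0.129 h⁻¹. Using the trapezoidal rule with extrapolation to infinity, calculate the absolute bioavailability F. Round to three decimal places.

Trapezoidal AUC_0→7.25 (transdermal patch):
  [0→1]: (0.00+39.11)/2 × 1 = 19.555
  [1→1.25]: (39.11+43.95)/2 × 0.25 = 10.3825
  [1.25→7.25]: (43.95+35.08)/2 × 6 = 237.09
  Sum = 267.0275 mg/L·h
Tail: C_last/k_e = 35.08/0.129 = 271.938
AUC_0→∞ (transdermal patch) = 267.0275 + 271.938 = 538.9655 mg/L·h
F = (AUC_ev/D_ev)/(AUC_iv/D_iv) = (538.9655/15)/(2050/10) = 35.931/205 = 0.1753

F = 0.175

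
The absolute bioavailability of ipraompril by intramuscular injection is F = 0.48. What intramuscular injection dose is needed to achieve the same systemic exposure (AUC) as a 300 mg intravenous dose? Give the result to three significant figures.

For equal systemic exposure: F × D_ev = D_iv
D_ev = D_iv / F = 300 / 0.48 = 625 mg

D_intramuscular = 625 mg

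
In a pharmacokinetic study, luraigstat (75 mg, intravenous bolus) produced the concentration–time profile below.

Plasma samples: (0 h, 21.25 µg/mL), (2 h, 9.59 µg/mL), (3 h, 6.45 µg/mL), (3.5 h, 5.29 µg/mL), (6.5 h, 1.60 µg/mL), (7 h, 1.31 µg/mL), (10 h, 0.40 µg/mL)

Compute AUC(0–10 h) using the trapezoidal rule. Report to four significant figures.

AUC = 55.42 µg/mL·h

Trapezoidal AUC_0→10:
  [0→2]: (21.25+9.59)/2 × 2 = 30.84
  [2→3]: (9.59+6.45)/2 × 1 = 8.02
  [3→3.5]: (6.45+5.29)/2 × 0.5 = 2.935
  [3.5→6.5]: (5.29+1.60)/2 × 3 = 10.335
  [6.5→7]: (1.60+1.31)/2 × 0.5 = 0.7275
  [7→10]: (1.31+0.40)/2 × 3 = 2.565
  Sum = 55.4225 µg/mL·h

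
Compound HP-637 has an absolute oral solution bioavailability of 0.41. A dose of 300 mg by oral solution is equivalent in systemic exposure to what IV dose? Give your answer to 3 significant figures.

D_iv = 123 mg

Systemic exposure from an extravascular dose = F × D_ev, so the equivalent IV dose is F × D_ev.
D_iv = F × D_ev = 0.41 × 300 = 123 mg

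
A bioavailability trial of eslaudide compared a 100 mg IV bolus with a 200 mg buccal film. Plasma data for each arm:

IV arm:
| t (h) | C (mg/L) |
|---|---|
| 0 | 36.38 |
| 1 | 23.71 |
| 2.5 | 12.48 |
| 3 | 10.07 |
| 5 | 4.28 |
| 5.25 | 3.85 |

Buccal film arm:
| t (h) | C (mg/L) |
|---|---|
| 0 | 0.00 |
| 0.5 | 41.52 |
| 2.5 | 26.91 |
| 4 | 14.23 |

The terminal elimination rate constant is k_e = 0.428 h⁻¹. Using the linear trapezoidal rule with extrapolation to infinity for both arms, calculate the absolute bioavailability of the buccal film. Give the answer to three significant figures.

F = 0.820

Trapezoidal AUC_0→5.25 (IV):
  [0→1]: (36.38+23.71)/2 × 1 = 30.045
  [1→2.5]: (23.71+12.48)/2 × 1.5 = 27.1425
  [2.5→3]: (12.48+10.07)/2 × 0.5 = 5.6375
  [3→5]: (10.07+4.28)/2 × 2 = 14.35
  [5→5.25]: (4.28+3.85)/2 × 0.25 = 1.01625
  Sum = 78.19125 mg/L·h
IV tail: 3.85/0.428 = 8.995; AUC_iv,0→∞ = 78.19125 + 8.995 = 87.18625 mg/L·h
Trapezoidal AUC_0→4 (buccal film):
  [0→0.5]: (0.00+41.52)/2 × 0.5 = 10.38
  [0.5→2.5]: (41.52+26.91)/2 × 2 = 68.43
  [2.5→4]: (26.91+14.23)/2 × 1.5 = 30.855
  Sum = 109.665 mg/L·h
buccal film tail: 14.23/0.428 = 33.248; AUC_ev,0→∞ = 109.665 + 33.248 = 142.913 mg/L·h
F = (AUC_ev/D_ev)/(AUC_iv/D_iv) = (142.913/200)/(87.18625/100) = 0.714565/0.8718625 = 0.8196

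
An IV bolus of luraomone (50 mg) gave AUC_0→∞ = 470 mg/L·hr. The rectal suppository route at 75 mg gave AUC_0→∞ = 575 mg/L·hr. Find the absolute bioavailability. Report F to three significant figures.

F = (AUC_ev / D_ev) / (AUC_iv / D_iv)
  = (575/75) / (470/50)
  = 7.66667 / 9.4 = 0.8156

F = 0.816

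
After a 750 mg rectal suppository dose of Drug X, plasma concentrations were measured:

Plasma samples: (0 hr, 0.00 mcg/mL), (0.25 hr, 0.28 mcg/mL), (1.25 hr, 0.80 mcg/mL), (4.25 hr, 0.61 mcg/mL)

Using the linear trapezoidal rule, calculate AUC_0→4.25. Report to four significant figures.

AUC = 2.690 mcg/mL·hr

Trapezoidal AUC_0→4.25:
  [0→0.25]: (0.00+0.28)/2 × 0.25 = 0.035
  [0.25→1.25]: (0.28+0.80)/2 × 1 = 0.54
  [1.25→4.25]: (0.80+0.61)/2 × 3 = 2.115
  Sum = 2.69 mcg/mL·hr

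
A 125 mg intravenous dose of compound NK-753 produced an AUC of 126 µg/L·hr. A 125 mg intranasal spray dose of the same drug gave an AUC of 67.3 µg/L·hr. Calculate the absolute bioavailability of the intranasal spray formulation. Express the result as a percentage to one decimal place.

F = 53.4%

F = (AUC_ev / D_ev) / (AUC_iv / D_iv)
  = (67.3/125) / (126/125)
  = 0.5384 / 1.008 = 0.5341
  = 53.41%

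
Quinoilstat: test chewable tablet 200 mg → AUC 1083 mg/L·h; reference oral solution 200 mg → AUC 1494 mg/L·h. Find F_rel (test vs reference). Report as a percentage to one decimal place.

F_rel = (AUC_test/D_test) / (AUC_ref/D_ref)
      = (1083/200) / (1494/200)
      = 5.415 / 7.47 = 0.7249 = 72.49%

F_rel = 72.5%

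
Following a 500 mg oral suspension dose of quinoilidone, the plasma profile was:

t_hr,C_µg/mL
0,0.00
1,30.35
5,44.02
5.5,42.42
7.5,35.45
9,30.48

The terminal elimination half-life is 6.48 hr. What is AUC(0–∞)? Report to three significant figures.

Trapezoidal AUC_0→9:
  [0→1]: (0.00+30.35)/2 × 1 = 15.175
  [1→5]: (30.35+44.02)/2 × 4 = 148.74
  [5→5.5]: (44.02+42.42)/2 × 0.5 = 21.61
  [5.5→7.5]: (42.42+35.45)/2 × 2 = 77.87
  [7.5→9]: (35.45+30.48)/2 × 1.5 = 49.4475
  Sum = 312.8425 µg/mL·hr
k_e = ln2 / t½ = 0.693147 / 6.48 = 0.1070 hr^-1
Extrapolated tail: C_last / k_e = 30.48 / 0.107 = 284.860
AUC_0→∞ = 312.8425 + 284.860 = 597.7025 µg/mL·hr

AUC = 598 µg/mL·hr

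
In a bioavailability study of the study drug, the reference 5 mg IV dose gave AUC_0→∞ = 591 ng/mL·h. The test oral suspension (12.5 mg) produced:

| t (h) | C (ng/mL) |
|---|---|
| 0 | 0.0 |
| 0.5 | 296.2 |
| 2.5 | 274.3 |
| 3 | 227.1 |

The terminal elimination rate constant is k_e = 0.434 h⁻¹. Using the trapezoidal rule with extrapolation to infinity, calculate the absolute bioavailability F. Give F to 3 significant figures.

F = 0.875

Trapezoidal AUC_0→3 (oral suspension):
  [0→0.5]: (0.0+296.2)/2 × 0.5 = 74.05
  [0.5→2.5]: (296.2+274.3)/2 × 2 = 570.5
  [2.5→3]: (274.3+227.1)/2 × 0.5 = 125.35
  Sum = 769.9 ng/mL·h
Tail: C_last/k_e = 227.1/0.434 = 523.272
AUC_0→∞ (oral suspension) = 769.9 + 523.272 = 1293.172 ng/mL·h
F = (AUC_ev/D_ev)/(AUC_iv/D_iv) = (1293.172/12.5)/(591/5) = 103.45376/118.2 = 0.8752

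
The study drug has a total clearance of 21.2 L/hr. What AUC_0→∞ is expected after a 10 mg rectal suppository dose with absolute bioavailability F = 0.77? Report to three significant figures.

AUC_0→∞ = F × Dose / CL
        = 0.77 × 10 / 21.2 = 0.363208 mg/L·hr

AUC = 0.363 mg/L·hr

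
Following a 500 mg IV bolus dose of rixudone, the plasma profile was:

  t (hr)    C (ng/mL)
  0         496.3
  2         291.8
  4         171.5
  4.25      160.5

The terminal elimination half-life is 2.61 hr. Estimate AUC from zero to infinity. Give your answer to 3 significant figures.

Trapezoidal AUC_0→4.25:
  [0→2]: (496.3+291.8)/2 × 2 = 788.1
  [2→4]: (291.8+171.5)/2 × 2 = 463.3
  [4→4.25]: (171.5+160.5)/2 × 0.25 = 41.5
  Sum = 1292.9 ng/mL·hr
k_e = ln2 / t½ = 0.693147 / 2.61 = 0.2656 hr^-1
Extrapolated tail: C_last / k_e = 160.5 / 0.2656 = 604.292
AUC_0→∞ = 1292.9 + 604.292 = 1897.192 ng/mL·hr

AUC = 1900 ng/mL·hr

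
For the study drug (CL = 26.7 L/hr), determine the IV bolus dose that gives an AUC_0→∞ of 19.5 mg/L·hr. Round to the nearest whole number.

Dose_iv = CL × AUC_0→∞
     = 26.7 × 19.5 = 520.65 mg

Dose = 521 mg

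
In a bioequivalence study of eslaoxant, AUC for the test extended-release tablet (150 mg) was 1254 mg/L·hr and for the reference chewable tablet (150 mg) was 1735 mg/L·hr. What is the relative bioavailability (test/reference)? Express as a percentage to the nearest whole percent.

F_rel = (AUC_test/D_test) / (AUC_ref/D_ref)
      = (1254/150) / (1735/150)
      = 8.36 / 11.5667 = 0.7228 = 72.28%

F_rel = 72%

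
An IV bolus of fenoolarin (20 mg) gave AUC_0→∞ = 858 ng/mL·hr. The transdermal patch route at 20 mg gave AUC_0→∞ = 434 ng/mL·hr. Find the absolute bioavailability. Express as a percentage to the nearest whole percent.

F = 51%

F = (AUC_ev / D_ev) / (AUC_iv / D_iv)
  = (434/20) / (858/20)
  = 21.7 / 42.9 = 0.5058
  = 50.58%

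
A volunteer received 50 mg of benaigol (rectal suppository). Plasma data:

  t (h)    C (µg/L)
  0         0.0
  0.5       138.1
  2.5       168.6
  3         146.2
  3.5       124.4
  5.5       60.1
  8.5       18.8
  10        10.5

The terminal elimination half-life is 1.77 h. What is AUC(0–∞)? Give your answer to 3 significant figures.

AUC = 839 µg/L·h

Trapezoidal AUC_0→10:
  [0→0.5]: (0.0+138.1)/2 × 0.5 = 34.525
  [0.5→2.5]: (138.1+168.6)/2 × 2 = 306.7
  [2.5→3]: (168.6+146.2)/2 × 0.5 = 78.7
  [3→3.5]: (146.2+124.4)/2 × 0.5 = 67.65
  [3.5→5.5]: (124.4+60.1)/2 × 2 = 184.5
  [5.5→8.5]: (60.1+18.8)/2 × 3 = 118.35
  [8.5→10]: (18.8+10.5)/2 × 1.5 = 21.975
  Sum = 812.4 µg/L·h
k_e = ln2 / t½ = 0.693147 / 1.77 = 0.3916 h^-1
Extrapolated tail: C_last / k_e = 10.5 / 0.3916 = 26.813
AUC_0→∞ = 812.4 + 26.813 = 839.213 µg/L·h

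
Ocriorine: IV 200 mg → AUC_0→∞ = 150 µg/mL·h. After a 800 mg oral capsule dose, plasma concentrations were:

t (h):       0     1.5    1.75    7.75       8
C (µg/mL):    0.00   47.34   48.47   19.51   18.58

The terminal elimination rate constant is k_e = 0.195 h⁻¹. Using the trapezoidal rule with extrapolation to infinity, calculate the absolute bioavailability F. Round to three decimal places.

F = 0.586

Trapezoidal AUC_0→8 (oral capsule):
  [0→1.5]: (0.00+47.34)/2 × 1.5 = 35.505
  [1.5→1.75]: (47.34+48.47)/2 × 0.25 = 11.97625
  [1.75→7.75]: (48.47+19.51)/2 × 6 = 203.94
  [7.75→8]: (19.51+18.58)/2 × 0.25 = 4.76125
  Sum = 256.1825 µg/mL·h
Tail: C_last/k_e = 18.58/0.195 = 95.282
AUC_0→∞ (oral capsule) = 256.1825 + 95.282 = 351.4645 µg/mL·h
F = (AUC_ev/D_ev)/(AUC_iv/D_iv) = (351.4645/800)/(150/200) = 0.439331/0.75 = 0.5858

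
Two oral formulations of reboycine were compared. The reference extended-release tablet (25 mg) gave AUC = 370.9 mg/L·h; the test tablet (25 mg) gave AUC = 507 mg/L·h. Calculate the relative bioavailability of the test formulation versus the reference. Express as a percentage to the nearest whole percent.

F_rel = 137%

F_rel = (AUC_test/D_test) / (AUC_ref/D_ref)
      = (507/25) / (370.9/25)
      = 20.28 / 14.836 = 1.3669 = 136.69%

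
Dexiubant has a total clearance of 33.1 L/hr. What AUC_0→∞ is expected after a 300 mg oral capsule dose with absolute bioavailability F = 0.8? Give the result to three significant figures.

AUC_0→∞ = F × Dose / CL
        = 0.8 × 300 / 33.1 = 7.25076 mg/L·hr

AUC = 7.25 mg/L·hr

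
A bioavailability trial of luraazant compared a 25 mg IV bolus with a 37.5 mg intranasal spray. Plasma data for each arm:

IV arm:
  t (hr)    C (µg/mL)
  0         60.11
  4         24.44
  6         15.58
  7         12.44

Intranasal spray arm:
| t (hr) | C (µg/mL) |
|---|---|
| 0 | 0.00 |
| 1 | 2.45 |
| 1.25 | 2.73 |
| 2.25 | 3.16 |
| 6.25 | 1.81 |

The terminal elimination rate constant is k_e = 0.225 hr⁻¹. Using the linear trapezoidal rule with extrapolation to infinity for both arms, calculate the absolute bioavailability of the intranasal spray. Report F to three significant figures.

F = 0.0546

Trapezoidal AUC_0→7 (IV):
  [0→4]: (60.11+24.44)/2 × 4 = 169.1
  [4→6]: (24.44+15.58)/2 × 2 = 40.02
  [6→7]: (15.58+12.44)/2 × 1 = 14.01
  Sum = 223.13 µg/mL·hr
IV tail: 12.44/0.225 = 55.289; AUC_iv,0→∞ = 223.13 + 55.289 = 278.419 µg/mL·hr
Trapezoidal AUC_0→6.25 (intranasal spray):
  [0→1]: (0.00+2.45)/2 × 1 = 1.225
  [1→1.25]: (2.45+2.73)/2 × 0.25 = 0.6475
  [1.25→2.25]: (2.73+3.16)/2 × 1 = 2.945
  [2.25→6.25]: (3.16+1.81)/2 × 4 = 9.94
  Sum = 14.7575 µg/mL·hr
intranasal spray tail: 1.81/0.225 = 8.044; AUC_ev,0→∞ = 14.7575 + 8.044 = 22.8015 µg/mL·hr
F = (AUC_ev/D_ev)/(AUC_iv/D_iv) = (22.8015/37.5)/(278.419/25) = 0.60804/11.13676 = 0.0546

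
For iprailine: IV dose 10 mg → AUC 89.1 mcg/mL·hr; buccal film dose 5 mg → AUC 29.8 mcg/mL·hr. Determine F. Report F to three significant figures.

F = 0.669

F = (AUC_ev / D_ev) / (AUC_iv / D_iv)
  = (29.8/5) / (89.1/10)
  = 5.96 / 8.91 = 0.6689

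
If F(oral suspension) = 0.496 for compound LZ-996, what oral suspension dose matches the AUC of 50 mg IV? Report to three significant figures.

For equal systemic exposure: F × D_ev = D_iv
D_ev = D_iv / F = 50 / 0.496 = 100.806 mg

D_oral = 101 mg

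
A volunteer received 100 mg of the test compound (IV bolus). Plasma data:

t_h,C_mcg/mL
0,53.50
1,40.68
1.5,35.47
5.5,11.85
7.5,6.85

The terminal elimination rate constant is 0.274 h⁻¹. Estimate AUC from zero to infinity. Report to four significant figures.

AUC = 204.5 mcg/mL·h

Trapezoidal AUC_0→7.5:
  [0→1]: (53.50+40.68)/2 × 1 = 47.09
  [1→1.5]: (40.68+35.47)/2 × 0.5 = 19.0375
  [1.5→5.5]: (35.47+11.85)/2 × 4 = 94.64
  [5.5→7.5]: (11.85+6.85)/2 × 2 = 18.7
  Sum = 179.4675 mcg/mL·h
Extrapolated tail: C_last / k_e = 6.85 / 0.274 = 25.000
AUC_0→∞ = 179.4675 + 25.000 = 204.4675 mcg/mL·h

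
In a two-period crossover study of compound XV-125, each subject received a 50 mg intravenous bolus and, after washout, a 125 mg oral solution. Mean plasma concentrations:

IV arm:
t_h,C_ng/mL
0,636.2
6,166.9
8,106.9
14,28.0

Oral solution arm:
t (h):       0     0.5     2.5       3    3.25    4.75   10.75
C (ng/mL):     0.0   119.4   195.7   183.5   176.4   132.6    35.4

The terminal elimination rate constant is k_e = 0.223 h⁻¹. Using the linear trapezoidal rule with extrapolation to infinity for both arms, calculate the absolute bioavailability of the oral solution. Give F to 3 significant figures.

F = 0.172

Trapezoidal AUC_0→14 (IV):
  [0→6]: (636.2+166.9)/2 × 6 = 2409.3
  [6→8]: (166.9+106.9)/2 × 2 = 273.8
  [8→14]: (106.9+28.0)/2 × 6 = 404.7
  Sum = 3087.8 ng/mL·h
IV tail: 28.0/0.223 = 125.561; AUC_iv,0→∞ = 3087.8 + 125.561 = 3213.361 ng/mL·h
Trapezoidal AUC_0→10.75 (oral solution):
  [0→0.5]: (0.0+119.4)/2 × 0.5 = 29.85
  [0.5→2.5]: (119.4+195.7)/2 × 2 = 315.1
  [2.5→3]: (195.7+183.5)/2 × 0.5 = 94.8
  [3→3.25]: (183.5+176.4)/2 × 0.25 = 44.9875
  [3.25→4.75]: (176.4+132.6)/2 × 1.5 = 231.75
  [4.75→10.75]: (132.6+35.4)/2 × 6 = 504.0
  Sum = 1220.4875 ng/mL·h
oral solution tail: 35.4/0.223 = 158.744; AUC_ev,0→∞ = 1220.4875 + 158.744 = 1379.2315 ng/mL·h
F = (AUC_ev/D_ev)/(AUC_iv/D_iv) = (1379.2315/125)/(3213.361/50) = 11.033852/64.26722 = 0.1717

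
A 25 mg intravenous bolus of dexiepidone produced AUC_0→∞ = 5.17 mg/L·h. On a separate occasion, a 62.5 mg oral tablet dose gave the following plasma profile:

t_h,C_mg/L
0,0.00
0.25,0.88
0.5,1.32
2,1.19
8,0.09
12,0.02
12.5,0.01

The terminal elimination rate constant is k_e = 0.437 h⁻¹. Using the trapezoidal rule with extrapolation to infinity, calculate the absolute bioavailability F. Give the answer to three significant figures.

Trapezoidal AUC_0→12.5 (oral tablet):
  [0→0.25]: (0.00+0.88)/2 × 0.25 = 0.11
  [0.25→0.5]: (0.88+1.32)/2 × 0.25 = 0.275
  [0.5→2]: (1.32+1.19)/2 × 1.5 = 1.8825
  [2→8]: (1.19+0.09)/2 × 6 = 3.84
  [8→12]: (0.09+0.02)/2 × 4 = 0.22
  [12→12.5]: (0.02+0.01)/2 × 0.5 = 0.0075
  Sum = 6.335 mg/L·h
Tail: C_last/k_e = 0.01/0.437 = 0.023
AUC_0→∞ (oral tablet) = 6.335 + 0.023 = 6.358 mg/L·h
F = (AUC_ev/D_ev)/(AUC_iv/D_iv) = (6.358/62.5)/(5.17/25) = 0.101728/0.2068 = 0.4919

F = 0.492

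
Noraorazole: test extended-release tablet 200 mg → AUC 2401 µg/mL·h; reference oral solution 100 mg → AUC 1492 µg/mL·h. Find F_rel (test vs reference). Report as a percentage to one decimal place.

F_rel = 80.5%

F_rel = (AUC_test/D_test) / (AUC_ref/D_ref)
      = (2401/200) / (1492/100)
      = 12.005 / 14.92 = 0.8046 = 80.46%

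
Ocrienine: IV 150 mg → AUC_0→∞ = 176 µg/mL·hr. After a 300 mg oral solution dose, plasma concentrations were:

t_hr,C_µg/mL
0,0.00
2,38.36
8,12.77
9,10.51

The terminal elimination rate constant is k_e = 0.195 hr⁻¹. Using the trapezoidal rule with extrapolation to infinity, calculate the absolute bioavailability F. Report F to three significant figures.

Trapezoidal AUC_0→9 (oral solution):
  [0→2]: (0.00+38.36)/2 × 2 = 38.36
  [2→8]: (38.36+12.77)/2 × 6 = 153.39
  [8→9]: (12.77+10.51)/2 × 1 = 11.64
  Sum = 203.39 µg/mL·hr
Tail: C_last/k_e = 10.51/0.195 = 53.897
AUC_0→∞ (oral solution) = 203.39 + 53.897 = 257.287 µg/mL·hr
F = (AUC_ev/D_ev)/(AUC_iv/D_iv) = (257.287/300)/(176/150) = 0.857623/1.17333 = 0.7309

F = 0.731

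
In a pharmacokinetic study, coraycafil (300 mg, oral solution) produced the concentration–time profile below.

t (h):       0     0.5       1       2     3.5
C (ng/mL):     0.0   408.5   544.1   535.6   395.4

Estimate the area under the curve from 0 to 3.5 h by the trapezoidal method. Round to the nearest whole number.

Trapezoidal AUC_0→3.5:
  [0→0.5]: (0.0+408.5)/2 × 0.5 = 102.125
  [0.5→1]: (408.5+544.1)/2 × 0.5 = 238.15
  [1→2]: (544.1+535.6)/2 × 1 = 539.85
  [2→3.5]: (535.6+395.4)/2 × 1.5 = 698.25
  Sum = 1578.375 ng/mL·h

AUC = 1578 ng/mL·h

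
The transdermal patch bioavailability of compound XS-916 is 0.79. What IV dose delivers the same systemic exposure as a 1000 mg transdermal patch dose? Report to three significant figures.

D_iv = 790 mg

Systemic exposure from an extravascular dose = F × D_ev, so the equivalent IV dose is F × D_ev.
D_iv = F × D_ev = 0.79 × 1000 = 790 mg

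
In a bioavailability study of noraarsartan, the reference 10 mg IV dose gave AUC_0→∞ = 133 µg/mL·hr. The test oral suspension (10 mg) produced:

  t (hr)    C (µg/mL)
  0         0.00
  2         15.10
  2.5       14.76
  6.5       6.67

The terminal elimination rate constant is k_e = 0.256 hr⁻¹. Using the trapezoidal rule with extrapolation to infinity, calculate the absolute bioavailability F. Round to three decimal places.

Trapezoidal AUC_0→6.5 (oral suspension):
  [0→2]: (0.00+15.10)/2 × 2 = 15.1
  [2→2.5]: (15.10+14.76)/2 × 0.5 = 7.465
  [2.5→6.5]: (14.76+6.67)/2 × 4 = 42.86
  Sum = 65.425 µg/mL·hr
Tail: C_last/k_e = 6.67/0.256 = 26.055
AUC_0→∞ (oral suspension) = 65.425 + 26.055 = 91.48 µg/mL·hr
F = (AUC_ev/D_ev)/(AUC_iv/D_iv) = (91.48/10)/(133/10) = 9.148/13.3 = 0.6878

F = 0.688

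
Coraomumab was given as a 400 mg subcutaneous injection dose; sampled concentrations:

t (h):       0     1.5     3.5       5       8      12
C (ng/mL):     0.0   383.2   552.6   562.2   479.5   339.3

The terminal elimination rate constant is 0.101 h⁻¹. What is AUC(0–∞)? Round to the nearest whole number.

AUC = 8619 ng/mL·h

Trapezoidal AUC_0→12:
  [0→1.5]: (0.0+383.2)/2 × 1.5 = 287.4
  [1.5→3.5]: (383.2+552.6)/2 × 2 = 935.8
  [3.5→5]: (552.6+562.2)/2 × 1.5 = 836.1
  [5→8]: (562.2+479.5)/2 × 3 = 1562.55
  [8→12]: (479.5+339.3)/2 × 4 = 1637.6
  Sum = 5259.45 ng/mL·h
Extrapolated tail: C_last / k_e = 339.3 / 0.101 = 3359.406
AUC_0→∞ = 5259.45 + 3359.406 = 8618.856 ng/mL·h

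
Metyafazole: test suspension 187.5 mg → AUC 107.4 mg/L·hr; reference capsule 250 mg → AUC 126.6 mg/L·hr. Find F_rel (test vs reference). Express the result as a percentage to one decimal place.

F_rel = (AUC_test/D_test) / (AUC_ref/D_ref)
      = (107.4/187.5) / (126.6/250)
      = 0.5728 / 0.5064 = 1.1311 = 113.11%

F_rel = 113.1%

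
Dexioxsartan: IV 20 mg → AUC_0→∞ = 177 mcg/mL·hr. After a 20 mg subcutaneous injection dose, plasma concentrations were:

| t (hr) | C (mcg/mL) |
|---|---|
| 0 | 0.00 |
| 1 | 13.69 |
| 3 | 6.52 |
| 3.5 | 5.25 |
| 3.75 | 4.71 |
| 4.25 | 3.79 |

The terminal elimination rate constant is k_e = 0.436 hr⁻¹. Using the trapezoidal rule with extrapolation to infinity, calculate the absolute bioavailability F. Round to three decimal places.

Trapezoidal AUC_0→4.25 (subcutaneous injection):
  [0→1]: (0.00+13.69)/2 × 1 = 6.845
  [1→3]: (13.69+6.52)/2 × 2 = 20.21
  [3→3.5]: (6.52+5.25)/2 × 0.5 = 2.9425
  [3.5→3.75]: (5.25+4.71)/2 × 0.25 = 1.245
  [3.75→4.25]: (4.71+3.79)/2 × 0.5 = 2.125
  Sum = 33.3675 mcg/mL·hr
Tail: C_last/k_e = 3.79/0.436 = 8.693
AUC_0→∞ (subcutaneous injection) = 33.3675 + 8.693 = 42.0605 mcg/mL·hr
F = (AUC_ev/D_ev)/(AUC_iv/D_iv) = (42.0605/20)/(177/20) = 2.103025/8.85 = 0.2376

F = 0.238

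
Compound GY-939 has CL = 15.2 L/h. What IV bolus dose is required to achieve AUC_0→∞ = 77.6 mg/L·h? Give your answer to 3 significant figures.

Dose_iv = CL × AUC_0→∞
     = 15.2 × 77.6 = 1179.52 mg

Dose = 1180 mg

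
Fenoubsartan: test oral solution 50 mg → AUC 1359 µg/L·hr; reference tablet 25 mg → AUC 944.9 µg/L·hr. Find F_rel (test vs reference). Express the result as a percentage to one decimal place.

F_rel = (AUC_test/D_test) / (AUC_ref/D_ref)
      = (1359/50) / (944.9/25)
      = 27.18 / 37.796 = 0.7191 = 71.91%

F_rel = 71.9%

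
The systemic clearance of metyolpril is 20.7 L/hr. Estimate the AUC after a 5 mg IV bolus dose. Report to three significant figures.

AUC_0→∞ = Dose_iv / CL
        = 5 / 20.7 = 0.241546 mg/L·hr

AUC = 0.242 mg/L·hr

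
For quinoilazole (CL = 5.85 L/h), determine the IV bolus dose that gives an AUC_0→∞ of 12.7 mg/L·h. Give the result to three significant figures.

Dose = 74.3 mg

Dose_iv = CL × AUC_0→∞
     = 5.85 × 12.7 = 74.295 mg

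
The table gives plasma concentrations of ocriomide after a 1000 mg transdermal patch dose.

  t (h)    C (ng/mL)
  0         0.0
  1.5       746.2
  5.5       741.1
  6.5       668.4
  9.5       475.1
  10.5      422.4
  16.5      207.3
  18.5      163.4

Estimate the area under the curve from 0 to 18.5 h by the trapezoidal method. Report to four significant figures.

AUC = 8663 ng/mL·h

Trapezoidal AUC_0→18.5:
  [0→1.5]: (0.0+746.2)/2 × 1.5 = 559.65
  [1.5→5.5]: (746.2+741.1)/2 × 4 = 2974.6
  [5.5→6.5]: (741.1+668.4)/2 × 1 = 704.75
  [6.5→9.5]: (668.4+475.1)/2 × 3 = 1715.25
  [9.5→10.5]: (475.1+422.4)/2 × 1 = 448.75
  [10.5→16.5]: (422.4+207.3)/2 × 6 = 1889.1
  [16.5→18.5]: (207.3+163.4)/2 × 2 = 370.7
  Sum = 8662.8 ng/mL·h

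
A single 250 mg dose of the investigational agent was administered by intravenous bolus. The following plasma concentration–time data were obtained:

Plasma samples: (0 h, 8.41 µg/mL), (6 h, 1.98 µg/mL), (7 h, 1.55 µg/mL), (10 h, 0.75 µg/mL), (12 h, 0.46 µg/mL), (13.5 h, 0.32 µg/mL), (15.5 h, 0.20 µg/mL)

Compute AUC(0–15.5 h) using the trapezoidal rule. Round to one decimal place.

AUC = 38.7 µg/mL·h

Trapezoidal AUC_0→15.5:
  [0→6]: (8.41+1.98)/2 × 6 = 31.17
  [6→7]: (1.98+1.55)/2 × 1 = 1.765
  [7→10]: (1.55+0.75)/2 × 3 = 3.45
  [10→12]: (0.75+0.46)/2 × 2 = 1.21
  [12→13.5]: (0.46+0.32)/2 × 1.5 = 0.585
  [13.5→15.5]: (0.32+0.20)/2 × 2 = 0.52
  Sum = 38.7 µg/mL·h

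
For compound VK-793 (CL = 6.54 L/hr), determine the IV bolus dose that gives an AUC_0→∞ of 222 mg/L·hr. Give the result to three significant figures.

Dose_iv = CL × AUC_0→∞
     = 6.54 × 222 = 1451.88 mg

Dose = 1450 mg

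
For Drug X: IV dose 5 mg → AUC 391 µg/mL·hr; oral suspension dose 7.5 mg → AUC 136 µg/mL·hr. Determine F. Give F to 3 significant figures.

F = 0.232

F = (AUC_ev / D_ev) / (AUC_iv / D_iv)
  = (136/7.5) / (391/5)
  = 18.1333 / 78.2 = 0.2319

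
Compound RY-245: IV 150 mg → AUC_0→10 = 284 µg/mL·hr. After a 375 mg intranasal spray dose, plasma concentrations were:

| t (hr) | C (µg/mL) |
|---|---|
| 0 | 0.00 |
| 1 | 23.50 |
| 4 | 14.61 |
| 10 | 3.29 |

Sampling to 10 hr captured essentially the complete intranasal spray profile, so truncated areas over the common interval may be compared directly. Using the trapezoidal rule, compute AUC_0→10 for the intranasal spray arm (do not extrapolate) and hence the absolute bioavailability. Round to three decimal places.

F = 0.173

Trapezoidal AUC_0→10 (intranasal spray):
  [0→1]: (0.00+23.50)/2 × 1 = 11.75
  [1→4]: (23.50+14.61)/2 × 3 = 57.165
  [4→10]: (14.61+3.29)/2 × 6 = 53.7
  Sum = 122.615 µg/mL·hr
F = (AUC_ev/D_ev)/(AUC_iv/D_iv) = (122.615/375)/(284/150) = 0.326973/1.89333 = 0.1727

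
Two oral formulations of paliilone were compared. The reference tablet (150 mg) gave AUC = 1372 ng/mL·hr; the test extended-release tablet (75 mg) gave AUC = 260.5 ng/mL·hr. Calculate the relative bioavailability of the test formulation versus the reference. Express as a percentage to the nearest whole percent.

F_rel = 38%

F_rel = (AUC_test/D_test) / (AUC_ref/D_ref)
      = (260.5/75) / (1372/150)
      = 3.47333 / 9.14667 = 0.3797 = 37.97%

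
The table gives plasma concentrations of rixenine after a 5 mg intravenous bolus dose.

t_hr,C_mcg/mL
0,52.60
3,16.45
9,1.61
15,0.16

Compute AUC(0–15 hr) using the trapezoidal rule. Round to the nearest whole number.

Trapezoidal AUC_0→15:
  [0→3]: (52.60+16.45)/2 × 3 = 103.575
  [3→9]: (16.45+1.61)/2 × 6 = 54.18
  [9→15]: (1.61+0.16)/2 × 6 = 5.31
  Sum = 163.065 mcg/mL·hr

AUC = 163 mcg/mL·hr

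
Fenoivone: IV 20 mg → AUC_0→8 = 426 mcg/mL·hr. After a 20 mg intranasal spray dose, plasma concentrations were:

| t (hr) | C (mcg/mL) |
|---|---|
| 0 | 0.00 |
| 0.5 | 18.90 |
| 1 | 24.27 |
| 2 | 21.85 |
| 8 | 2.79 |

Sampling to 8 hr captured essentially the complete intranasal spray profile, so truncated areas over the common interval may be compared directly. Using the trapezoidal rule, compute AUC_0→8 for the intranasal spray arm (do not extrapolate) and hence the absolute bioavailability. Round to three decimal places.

F = 0.264

Trapezoidal AUC_0→8 (intranasal spray):
  [0→0.5]: (0.00+18.90)/2 × 0.5 = 4.725
  [0.5→1]: (18.90+24.27)/2 × 0.5 = 10.7925
  [1→2]: (24.27+21.85)/2 × 1 = 23.06
  [2→8]: (21.85+2.79)/2 × 6 = 73.92
  Sum = 112.4975 mcg/mL·hr
F = (AUC_ev/D_ev)/(AUC_iv/D_iv) = (112.4975/20)/(426/20) = 5.624875/21.3 = 0.2641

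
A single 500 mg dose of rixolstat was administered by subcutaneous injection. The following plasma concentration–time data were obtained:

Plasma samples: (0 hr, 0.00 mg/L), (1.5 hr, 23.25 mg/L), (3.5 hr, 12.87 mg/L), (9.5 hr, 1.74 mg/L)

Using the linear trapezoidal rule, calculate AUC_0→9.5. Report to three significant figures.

AUC = 97.4 mg/L·hr

Trapezoidal AUC_0→9.5:
  [0→1.5]: (0.00+23.25)/2 × 1.5 = 17.4375
  [1.5→3.5]: (23.25+12.87)/2 × 2 = 36.12
  [3.5→9.5]: (12.87+1.74)/2 × 6 = 43.83
  Sum = 97.3875 mg/L·hr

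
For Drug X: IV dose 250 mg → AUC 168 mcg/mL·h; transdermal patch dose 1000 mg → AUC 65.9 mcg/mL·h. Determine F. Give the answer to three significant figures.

F = 0.0981

F = (AUC_ev / D_ev) / (AUC_iv / D_iv)
  = (65.9/1000) / (168/250)
  = 0.0659 / 0.672 = 0.0981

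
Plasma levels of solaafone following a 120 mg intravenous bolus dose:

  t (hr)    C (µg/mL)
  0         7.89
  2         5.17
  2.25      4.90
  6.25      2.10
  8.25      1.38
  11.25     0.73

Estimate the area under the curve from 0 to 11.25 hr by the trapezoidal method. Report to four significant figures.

AUC = 34.96 µg/mL·hr

Trapezoidal AUC_0→11.25:
  [0→2]: (7.89+5.17)/2 × 2 = 13.06
  [2→2.25]: (5.17+4.90)/2 × 0.25 = 1.25875
  [2.25→6.25]: (4.90+2.10)/2 × 4 = 14.0
  [6.25→8.25]: (2.10+1.38)/2 × 2 = 3.48
  [8.25→11.25]: (1.38+0.73)/2 × 3 = 3.165
  Sum = 34.96375 µg/mL·hr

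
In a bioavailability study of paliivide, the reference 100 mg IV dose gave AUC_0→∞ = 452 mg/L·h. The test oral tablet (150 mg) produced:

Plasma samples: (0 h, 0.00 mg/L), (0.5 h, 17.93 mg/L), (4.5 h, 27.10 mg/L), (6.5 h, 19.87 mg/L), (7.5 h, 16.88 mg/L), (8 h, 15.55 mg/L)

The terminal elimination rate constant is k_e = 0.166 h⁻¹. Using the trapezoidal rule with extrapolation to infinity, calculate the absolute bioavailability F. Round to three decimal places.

F = 0.386

Trapezoidal AUC_0→8 (oral tablet):
  [0→0.5]: (0.00+17.93)/2 × 0.5 = 4.4825
  [0.5→4.5]: (17.93+27.10)/2 × 4 = 90.06
  [4.5→6.5]: (27.10+19.87)/2 × 2 = 46.97
  [6.5→7.5]: (19.87+16.88)/2 × 1 = 18.375
  [7.5→8]: (16.88+15.55)/2 × 0.5 = 8.1075
  Sum = 167.995 mg/L·h
Tail: C_last/k_e = 15.55/0.166 = 93.675
AUC_0→∞ (oral tablet) = 167.995 + 93.675 = 261.67 mg/L·h
F = (AUC_ev/D_ev)/(AUC_iv/D_iv) = (261.67/150)/(452/100) = 1.74447/4.52 = 0.3859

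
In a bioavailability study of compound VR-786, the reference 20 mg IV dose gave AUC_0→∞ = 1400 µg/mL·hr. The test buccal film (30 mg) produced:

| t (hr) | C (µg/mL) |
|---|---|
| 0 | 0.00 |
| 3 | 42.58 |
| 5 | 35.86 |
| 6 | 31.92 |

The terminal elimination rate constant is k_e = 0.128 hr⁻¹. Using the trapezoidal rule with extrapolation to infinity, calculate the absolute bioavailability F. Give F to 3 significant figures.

F = 0.203

Trapezoidal AUC_0→6 (buccal film):
  [0→3]: (0.00+42.58)/2 × 3 = 63.87
  [3→5]: (42.58+35.86)/2 × 2 = 78.44
  [5→6]: (35.86+31.92)/2 × 1 = 33.89
  Sum = 176.2 µg/mL·hr
Tail: C_last/k_e = 31.92/0.128 = 249.375
AUC_0→∞ (buccal film) = 176.2 + 249.375 = 425.575 µg/mL·hr
F = (AUC_ev/D_ev)/(AUC_iv/D_iv) = (425.575/30)/(1400/20) = 14.1858/70 = 0.2027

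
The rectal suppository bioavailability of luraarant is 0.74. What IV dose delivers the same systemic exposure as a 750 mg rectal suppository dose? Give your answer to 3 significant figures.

D_iv = 555 mg

Systemic exposure from an extravascular dose = F × D_ev, so the equivalent IV dose is F × D_ev.
D_iv = F × D_ev = 0.74 × 750 = 555 mg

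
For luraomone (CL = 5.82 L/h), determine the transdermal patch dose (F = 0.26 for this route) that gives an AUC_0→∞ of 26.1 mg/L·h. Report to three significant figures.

Dose = 584 mg

Dose = CL × AUC_0→∞ / F
     = 5.82 × 26.1 / 0.26 = 584.238 mg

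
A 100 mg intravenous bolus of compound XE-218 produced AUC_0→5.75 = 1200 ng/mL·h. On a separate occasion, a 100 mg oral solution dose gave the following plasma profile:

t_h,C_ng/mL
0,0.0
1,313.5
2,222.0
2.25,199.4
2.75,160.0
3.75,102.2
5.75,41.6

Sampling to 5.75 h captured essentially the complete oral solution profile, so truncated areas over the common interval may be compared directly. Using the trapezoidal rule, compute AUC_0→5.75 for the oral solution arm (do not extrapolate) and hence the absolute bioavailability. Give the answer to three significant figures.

Trapezoidal AUC_0→5.75 (oral solution):
  [0→1]: (0.0+313.5)/2 × 1 = 156.75
  [1→2]: (313.5+222.0)/2 × 1 = 267.75
  [2→2.25]: (222.0+199.4)/2 × 0.25 = 52.675
  [2.25→2.75]: (199.4+160.0)/2 × 0.5 = 89.85
  [2.75→3.75]: (160.0+102.2)/2 × 1 = 131.1
  [3.75→5.75]: (102.2+41.6)/2 × 2 = 143.8
  Sum = 841.925 ng/mL·h
F = (AUC_ev/D_ev)/(AUC_iv/D_iv) = (841.925/100)/(1200/100) = 8.41925/12 = 0.7016

F = 0.702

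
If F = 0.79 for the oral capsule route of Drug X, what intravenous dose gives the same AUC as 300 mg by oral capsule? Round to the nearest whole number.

Systemic exposure from an extravascular dose = F × D_ev, so the equivalent IV dose is F × D_ev.
D_iv = F × D_ev = 0.79 × 300 = 237 mg

D_iv = 237 mg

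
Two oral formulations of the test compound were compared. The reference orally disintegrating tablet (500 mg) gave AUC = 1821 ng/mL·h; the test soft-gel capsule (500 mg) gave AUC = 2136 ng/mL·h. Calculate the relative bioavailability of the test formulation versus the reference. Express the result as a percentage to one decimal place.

F_rel = (AUC_test/D_test) / (AUC_ref/D_ref)
      = (2136/500) / (1821/500)
      = 4.272 / 3.642 = 1.1730 = 117.30%

F_rel = 117.3%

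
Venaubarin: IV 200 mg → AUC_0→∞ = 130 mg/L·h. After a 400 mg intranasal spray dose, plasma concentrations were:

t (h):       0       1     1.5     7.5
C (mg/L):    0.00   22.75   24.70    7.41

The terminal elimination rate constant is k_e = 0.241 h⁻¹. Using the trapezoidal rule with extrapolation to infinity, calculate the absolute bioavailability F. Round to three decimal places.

Trapezoidal AUC_0→7.5 (intranasal spray):
  [0→1]: (0.00+22.75)/2 × 1 = 11.375
  [1→1.5]: (22.75+24.70)/2 × 0.5 = 11.8625
  [1.5→7.5]: (24.70+7.41)/2 × 6 = 96.33
  Sum = 119.5675 mg/L·h
Tail: C_last/k_e = 7.41/0.241 = 30.747
AUC_0→∞ (intranasal spray) = 119.5675 + 30.747 = 150.3145 mg/L·h
F = (AUC_ev/D_ev)/(AUC_iv/D_iv) = (150.3145/400)/(130/200) = 0.37578625/0.65 = 0.5781

F = 0.578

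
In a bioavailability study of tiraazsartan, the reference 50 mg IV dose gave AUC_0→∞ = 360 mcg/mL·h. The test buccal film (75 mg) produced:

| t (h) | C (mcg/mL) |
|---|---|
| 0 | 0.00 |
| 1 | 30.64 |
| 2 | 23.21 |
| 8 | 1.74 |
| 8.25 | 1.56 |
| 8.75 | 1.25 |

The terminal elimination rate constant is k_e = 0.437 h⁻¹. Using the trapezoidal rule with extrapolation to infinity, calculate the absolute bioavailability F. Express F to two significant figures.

Trapezoidal AUC_0→8.75 (buccal film):
  [0→1]: (0.00+30.64)/2 × 1 = 15.32
  [1→2]: (30.64+23.21)/2 × 1 = 26.925
  [2→8]: (23.21+1.74)/2 × 6 = 74.85
  [8→8.25]: (1.74+1.56)/2 × 0.25 = 0.4125
  [8.25→8.75]: (1.56+1.25)/2 × 0.5 = 0.7025
  Sum = 118.21 mcg/mL·h
Tail: C_last/k_e = 1.25/0.437 = 2.860
AUC_0→∞ (buccal film) = 118.21 + 2.860 = 121.07 mcg/mL·h
F = (AUC_ev/D_ev)/(AUC_iv/D_iv) = (121.07/75)/(360/50) = 1.61427/7.2 = 0.2242

F = 0.22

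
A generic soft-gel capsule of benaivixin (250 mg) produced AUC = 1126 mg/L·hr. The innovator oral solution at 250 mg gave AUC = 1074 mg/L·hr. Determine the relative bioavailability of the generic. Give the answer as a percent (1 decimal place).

F_rel = (AUC_test/D_test) / (AUC_ref/D_ref)
      = (1126/250) / (1074/250)
      = 4.504 / 4.296 = 1.0484 = 104.84%

F_rel = 104.8%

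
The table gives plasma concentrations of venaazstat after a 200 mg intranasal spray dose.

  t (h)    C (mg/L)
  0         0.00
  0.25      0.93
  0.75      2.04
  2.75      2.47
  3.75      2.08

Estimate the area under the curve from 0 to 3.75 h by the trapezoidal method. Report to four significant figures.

AUC = 7.644 mg/L·h

Trapezoidal AUC_0→3.75:
  [0→0.25]: (0.00+0.93)/2 × 0.25 = 0.11625
  [0.25→0.75]: (0.93+2.04)/2 × 0.5 = 0.7425
  [0.75→2.75]: (2.04+2.47)/2 × 2 = 4.51
  [2.75→3.75]: (2.47+2.08)/2 × 1 = 2.275
  Sum = 7.64375 mg/L·h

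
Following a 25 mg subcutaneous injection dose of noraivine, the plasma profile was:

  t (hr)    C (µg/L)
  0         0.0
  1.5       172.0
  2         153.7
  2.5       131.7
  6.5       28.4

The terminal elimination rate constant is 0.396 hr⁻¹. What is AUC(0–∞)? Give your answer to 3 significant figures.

AUC = 674 µg/L·hr

Trapezoidal AUC_0→6.5:
  [0→1.5]: (0.0+172.0)/2 × 1.5 = 129.0
  [1.5→2]: (172.0+153.7)/2 × 0.5 = 81.425
  [2→2.5]: (153.7+131.7)/2 × 0.5 = 71.35
  [2.5→6.5]: (131.7+28.4)/2 × 4 = 320.2
  Sum = 601.975 µg/L·hr
Extrapolated tail: C_last / k_e = 28.4 / 0.396 = 71.717
AUC_0→∞ = 601.975 + 71.717 = 673.692 µg/L·hr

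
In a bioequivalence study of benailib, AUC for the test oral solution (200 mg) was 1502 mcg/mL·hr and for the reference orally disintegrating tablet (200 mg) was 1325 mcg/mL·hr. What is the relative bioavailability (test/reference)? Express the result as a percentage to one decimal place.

F_rel = (AUC_test/D_test) / (AUC_ref/D_ref)
      = (1502/200) / (1325/200)
      = 7.51 / 6.625 = 1.1336 = 113.36%

F_rel = 113.4%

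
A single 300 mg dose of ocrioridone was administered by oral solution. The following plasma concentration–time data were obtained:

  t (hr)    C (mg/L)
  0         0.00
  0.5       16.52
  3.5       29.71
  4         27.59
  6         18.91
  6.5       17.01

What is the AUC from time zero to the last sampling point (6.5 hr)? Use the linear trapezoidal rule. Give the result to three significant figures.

AUC = 143 mg/L·hr

Trapezoidal AUC_0→6.5:
  [0→0.5]: (0.00+16.52)/2 × 0.5 = 4.13
  [0.5→3.5]: (16.52+29.71)/2 × 3 = 69.345
  [3.5→4]: (29.71+27.59)/2 × 0.5 = 14.325
  [4→6]: (27.59+18.91)/2 × 2 = 46.5
  [6→6.5]: (18.91+17.01)/2 × 0.5 = 8.98
  Sum = 143.28 mg/L·hr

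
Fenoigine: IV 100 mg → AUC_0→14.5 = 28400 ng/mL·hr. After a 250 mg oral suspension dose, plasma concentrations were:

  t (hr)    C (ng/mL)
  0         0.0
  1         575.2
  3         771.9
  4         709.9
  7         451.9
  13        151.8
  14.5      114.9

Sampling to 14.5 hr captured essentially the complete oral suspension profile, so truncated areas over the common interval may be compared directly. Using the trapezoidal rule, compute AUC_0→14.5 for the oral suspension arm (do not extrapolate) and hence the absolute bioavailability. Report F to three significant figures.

F = 0.0863

Trapezoidal AUC_0→14.5 (oral suspension):
  [0→1]: (0.0+575.2)/2 × 1 = 287.6
  [1→3]: (575.2+771.9)/2 × 2 = 1347.1
  [3→4]: (771.9+709.9)/2 × 1 = 740.9
  [4→7]: (709.9+451.9)/2 × 3 = 1742.7
  [7→13]: (451.9+151.8)/2 × 6 = 1811.1
  [13→14.5]: (151.8+114.9)/2 × 1.5 = 200.025
  Sum = 6129.425 ng/mL·hr
F = (AUC_ev/D_ev)/(AUC_iv/D_iv) = (6129.425/250)/(28400/100) = 24.5177/284 = 0.0863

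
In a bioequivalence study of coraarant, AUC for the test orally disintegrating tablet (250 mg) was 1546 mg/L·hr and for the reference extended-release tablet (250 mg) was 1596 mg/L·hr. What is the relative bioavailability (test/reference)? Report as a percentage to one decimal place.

F_rel = (AUC_test/D_test) / (AUC_ref/D_ref)
      = (1546/250) / (1596/250)
      = 6.184 / 6.384 = 0.9687 = 96.87%

F_rel = 96.9%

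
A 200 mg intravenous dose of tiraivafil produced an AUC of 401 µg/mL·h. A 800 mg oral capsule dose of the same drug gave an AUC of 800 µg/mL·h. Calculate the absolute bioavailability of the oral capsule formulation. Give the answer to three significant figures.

F = (AUC_ev / D_ev) / (AUC_iv / D_iv)
  = (800/800) / (401/200)
  = 1 / 2.005 = 0.4988

F = 0.499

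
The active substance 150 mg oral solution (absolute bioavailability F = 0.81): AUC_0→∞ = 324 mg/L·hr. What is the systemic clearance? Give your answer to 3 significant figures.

CL = 0.375 L/hr

CL = F × Dose / AUC_0→∞
   = 0.81 × 150 / 324 = 0.375 L/hr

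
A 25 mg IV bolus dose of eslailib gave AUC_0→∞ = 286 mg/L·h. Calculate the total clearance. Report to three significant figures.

CL = Dose_iv / AUC_0→∞
   = 25 / 286 = 0.0874126 L/h

CL = 0.0874 L/h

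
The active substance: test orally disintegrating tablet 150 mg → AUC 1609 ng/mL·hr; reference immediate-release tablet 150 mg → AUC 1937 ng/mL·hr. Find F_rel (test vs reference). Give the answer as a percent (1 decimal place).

F_rel = (AUC_test/D_test) / (AUC_ref/D_ref)
      = (1609/150) / (1937/150)
      = 10.7267 / 12.9133 = 0.8307 = 83.07%

F_rel = 83.1%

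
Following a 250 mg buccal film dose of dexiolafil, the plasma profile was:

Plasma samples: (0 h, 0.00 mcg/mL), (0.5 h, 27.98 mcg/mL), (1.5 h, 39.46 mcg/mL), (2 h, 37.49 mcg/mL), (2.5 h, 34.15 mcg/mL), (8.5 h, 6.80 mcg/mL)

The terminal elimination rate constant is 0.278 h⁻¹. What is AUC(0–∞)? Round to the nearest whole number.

AUC = 225 mcg/mL·h

Trapezoidal AUC_0→8.5:
  [0→0.5]: (0.00+27.98)/2 × 0.5 = 6.995
  [0.5→1.5]: (27.98+39.46)/2 × 1 = 33.72
  [1.5→2]: (39.46+37.49)/2 × 0.5 = 19.2375
  [2→2.5]: (37.49+34.15)/2 × 0.5 = 17.91
  [2.5→8.5]: (34.15+6.80)/2 × 6 = 122.85
  Sum = 200.7125 mcg/mL·h
Extrapolated tail: C_last / k_e = 6.80 / 0.278 = 24.460
AUC_0→∞ = 200.7125 + 24.460 = 225.1725 mcg/mL·h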